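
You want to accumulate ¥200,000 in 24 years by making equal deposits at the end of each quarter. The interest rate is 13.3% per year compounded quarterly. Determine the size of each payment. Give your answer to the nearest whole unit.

¥301

Level ordinary annuity; solve FV = PMT × [((1+r)^n − 1)/r] for PMT.
Periodic rate r = 0.133/4 per quarter; n is counted in quarters.
With n = 96: PMT = 200,000 / ([((1+r)^n − 1)/r]) = ¥301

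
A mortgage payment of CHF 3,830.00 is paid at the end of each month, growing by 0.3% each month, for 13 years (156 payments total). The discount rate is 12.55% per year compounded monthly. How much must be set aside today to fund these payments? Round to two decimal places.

Periodic rate r = 0.1255/12 per month; n is counted in months.
Growing ordinary annuity: PV = PMT₁ × [1 − ((1+g)/(1+r))^n] / (r − g) = 3,830 × [1 − ((1+0.003)/(1+r))^156] / (r − 0.003) = CHF 351,849.12.

CHF 351,849.12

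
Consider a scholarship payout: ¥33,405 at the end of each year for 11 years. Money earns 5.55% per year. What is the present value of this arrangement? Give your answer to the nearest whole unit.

¥269,632

This is an ordinary annuity: 11 payments of ¥33,405 at the end of each year.
Periodic rate r = 0.0555 per year.
PV = PMT × [(1 − (1+r)^−n)/r] = 33,405 × [1 − (1+r)^−11] / r = ¥269,632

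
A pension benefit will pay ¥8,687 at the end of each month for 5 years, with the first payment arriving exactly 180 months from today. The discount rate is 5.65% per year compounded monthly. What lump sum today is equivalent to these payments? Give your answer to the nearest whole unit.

Ordinary annuity of 60 payments, first payment at period 180.
Periodic rate r = 0.0565/12 per month; n is counted in months.
The ordinary-annuity PV formula values the stream one period before the first payment (period 179); discount that back 179 periods:
PV₀ = 8,687 × [1 − (1+r)^−60] / r × (1+r)^−179 = ¥195,468

¥195,468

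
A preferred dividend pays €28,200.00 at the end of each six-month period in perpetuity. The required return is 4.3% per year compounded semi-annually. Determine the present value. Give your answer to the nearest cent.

Periodic rate r = 0.043/2 per half-year.
Level perpetuity: PV = PMT / r = 28,200 / (0.043/2) = €1,311,627.91.

€1,311,627.91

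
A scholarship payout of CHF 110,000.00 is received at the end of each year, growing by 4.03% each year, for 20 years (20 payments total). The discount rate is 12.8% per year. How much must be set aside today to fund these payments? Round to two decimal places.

CHF 1,005,743.51

Periodic rate r = 0.128 per year.
Growing ordinary annuity: PV = PMT₁ × [1 − ((1+g)/(1+r))^n] / (r − g) = 110,000 × [1 − ((1+0.0403)/(1+r))^20] / (r − 0.0403) = CHF 1,005,743.51.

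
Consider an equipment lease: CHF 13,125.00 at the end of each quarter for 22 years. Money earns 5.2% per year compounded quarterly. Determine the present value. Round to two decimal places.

This is an ordinary annuity: 88 payments of CHF 13,125.00 at the end of each quarter.
Periodic rate r = 0.052/4 per quarter; n is counted in quarters.
PV = PMT × [(1 − (1+r)^−n)/r] = 13,125 × [1 − (1+r)^−88] / r = CHF 685,630.49

CHF 685,630.49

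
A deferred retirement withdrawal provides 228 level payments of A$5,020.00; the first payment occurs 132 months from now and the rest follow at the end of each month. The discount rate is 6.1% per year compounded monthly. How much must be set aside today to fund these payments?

A$348,297.44

Ordinary annuity of 228 payments, first payment at period 132.
Periodic rate r = 0.061/12 per month; n is counted in months.
The ordinary-annuity PV formula values the stream one period before the first payment (period 131); discount that back 131 periods:
PV₀ = 5,020 × [1 − (1+r)^−228] / r × (1+r)^−131 = A$348,297.44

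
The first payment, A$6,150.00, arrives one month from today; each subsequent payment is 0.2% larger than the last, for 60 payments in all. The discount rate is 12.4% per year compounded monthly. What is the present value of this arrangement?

Periodic rate r = 0.124/12 per month; n is counted in months.
Growing ordinary annuity: PV = PMT₁ × [1 − ((1+g)/(1+r))^n] / (r − g) = 6,150 × [1 − ((1+0.002)/(1+r))^60] / (r − 0.002) = A$289,007.84.

A$289,007.84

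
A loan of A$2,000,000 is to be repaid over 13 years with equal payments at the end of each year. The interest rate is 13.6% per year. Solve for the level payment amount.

A$336,043.89

Level ordinary annuity; solve PV = PMT × [(1 − (1+r)^−n)/r] for PMT.
Periodic rate r = 0.136 per year.
With n = 13: PMT = 2,000,000 / ([(1 − (1+r)^−n)/r]) = A$336,043.89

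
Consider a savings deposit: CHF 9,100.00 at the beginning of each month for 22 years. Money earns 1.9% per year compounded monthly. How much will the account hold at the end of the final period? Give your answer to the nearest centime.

CHF 2,984,260.59

This is an annuity due: 264 deposits of CHF 9,100.00 at the beginning of each month.
Periodic rate r = 0.019/12 per month; n is counted in months.
FV = PMT × [((1+r)^n − 1)/r] × (1+r) = 9,100 × [(1+r)^264 − 1] / r × (1+r) = CHF 2,984,260.59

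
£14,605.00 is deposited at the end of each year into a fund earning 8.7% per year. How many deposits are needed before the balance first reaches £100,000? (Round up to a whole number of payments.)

6 payments

Periodic rate r = 0.087 per year.
Ordinary annuity FV: 100,000 = 14,605 × [((1+r)^n − 1)/r].
(1+r)^n = 1 + 100,000 × r / 14,605, so n = ln(1 + 100,000·r/14,605) / ln(1+r) = 5.60.
Round up to a whole number of payments: n = 6.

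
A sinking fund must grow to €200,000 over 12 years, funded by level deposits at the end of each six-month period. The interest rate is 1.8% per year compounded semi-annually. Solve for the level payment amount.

Level ordinary annuity; solve FV = PMT × [((1+r)^n − 1)/r] for PMT.
Periodic rate r = 0.018/2 per half-year; n is counted in half-years.
With n = 24: PMT = 200,000 / ([((1+r)^n − 1)/r]) = €7,503.01

€7,503.01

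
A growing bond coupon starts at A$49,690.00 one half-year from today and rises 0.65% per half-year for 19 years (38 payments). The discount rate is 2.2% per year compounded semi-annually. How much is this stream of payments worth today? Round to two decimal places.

Periodic rate r = 0.022/2 per half-year; n is counted in half-years.
Growing ordinary annuity: PV = PMT₁ × [1 − ((1+g)/(1+r))^n] / (r − g) = 49,690 × [1 − ((1+0.0065)/(1+r))^38] / (r − 0.0065) = A$1,721,787.24.

A$1,721,787.24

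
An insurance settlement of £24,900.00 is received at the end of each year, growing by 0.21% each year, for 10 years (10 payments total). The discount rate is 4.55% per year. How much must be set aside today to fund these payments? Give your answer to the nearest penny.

Periodic rate r = 0.0455 per year.
Growing ordinary annuity: PV = PMT₁ × [1 − ((1+g)/(1+r))^n] / (r − g) = 24,900 × [1 − ((1+0.0021)/(1+r))^10] / (r − 0.0021) = £198,258.72.

£198,258.72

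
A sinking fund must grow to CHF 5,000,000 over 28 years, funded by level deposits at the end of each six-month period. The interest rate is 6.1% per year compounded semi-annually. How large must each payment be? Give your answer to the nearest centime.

CHF 34,826.66

Level ordinary annuity; solve FV = PMT × [((1+r)^n − 1)/r] for PMT.
Periodic rate r = 0.061/2 per half-year; n is counted in half-years.
With n = 56: PMT = 5,000,000 / ([((1+r)^n − 1)/r]) = CHF 34,826.66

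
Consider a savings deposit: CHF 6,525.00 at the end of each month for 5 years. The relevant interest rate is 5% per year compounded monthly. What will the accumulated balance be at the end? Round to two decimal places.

CHF 443,739.69

This is an ordinary annuity: 60 deposits of CHF 6,525.00 at the end of each month.
Periodic rate r = 0.05/12 per month; n is counted in months.
FV = PMT × [((1+r)^n − 1)/r] = 6,525 × [(1+r)^60 − 1] / r = CHF 443,739.69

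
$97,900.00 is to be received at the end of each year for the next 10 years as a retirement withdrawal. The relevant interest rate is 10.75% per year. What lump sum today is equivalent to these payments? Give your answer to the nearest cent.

$582,650.06

This is an ordinary annuity: 10 payments of $97,900.00 at the end of each year.
Periodic rate r = 0.1075 per year.
PV = PMT × [(1 − (1+r)^−n)/r] = 97,900 × [1 − (1+r)^−10] / r = $582,650.06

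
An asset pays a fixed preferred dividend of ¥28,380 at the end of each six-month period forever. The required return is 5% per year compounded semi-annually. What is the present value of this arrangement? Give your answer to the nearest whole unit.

Periodic rate r = 0.05/2 per half-year.
Level perpetuity: PV = PMT / r = 28,380 / (0.05/2) = ¥1,135,200.

¥1,135,200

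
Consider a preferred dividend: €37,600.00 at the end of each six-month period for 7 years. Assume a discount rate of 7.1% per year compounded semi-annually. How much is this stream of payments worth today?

€409,237.71

This is an ordinary annuity: 14 payments of €37,600.00 at the end of each six-month period.
Periodic rate r = 0.071/2 per half-year; n is counted in half-years.
PV = PMT × [(1 − (1+r)^−n)/r] = 37,600 × [1 − (1+r)^−14] / r = €409,237.71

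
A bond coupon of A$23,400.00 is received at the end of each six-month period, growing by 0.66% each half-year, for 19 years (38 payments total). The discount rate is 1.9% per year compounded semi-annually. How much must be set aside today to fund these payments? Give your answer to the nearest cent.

Periodic rate r = 0.019/2 per half-year; n is counted in half-years.
Growing ordinary annuity: PV = PMT₁ × [1 − ((1+g)/(1+r))^n] / (r − g) = 23,400 × [1 − ((1+0.0066)/(1+r))^38] / (r − 0.0066) = A$835,594.11.

A$835,594.11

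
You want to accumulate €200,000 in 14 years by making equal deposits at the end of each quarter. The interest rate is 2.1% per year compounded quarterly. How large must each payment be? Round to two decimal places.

€3,081.42

Level ordinary annuity; solve FV = PMT × [((1+r)^n − 1)/r] for PMT.
Periodic rate r = 0.021/4 per quarter; n is counted in quarters.
With n = 56: PMT = 200,000 / ([((1+r)^n − 1)/r]) = €3,081.42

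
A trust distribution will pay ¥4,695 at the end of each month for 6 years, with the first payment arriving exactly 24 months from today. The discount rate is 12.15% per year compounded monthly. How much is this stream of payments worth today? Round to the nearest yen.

¥189,725

Ordinary annuity of 72 payments, first payment at period 24.
Periodic rate r = 0.1215/12 per month; n is counted in months.
The ordinary-annuity PV formula values the stream one period before the first payment (period 23); discount that back 23 periods:
PV₀ = 4,695 × [1 − (1+r)^−72] / r × (1+r)^−23 = ¥189,725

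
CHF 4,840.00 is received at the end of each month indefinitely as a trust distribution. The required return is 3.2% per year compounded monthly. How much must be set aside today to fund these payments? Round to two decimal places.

CHF 1,815,000.00

Periodic rate r = 0.032/12 per month.
Level perpetuity: PV = PMT / r = 4,840 / (0.032/12) = CHF 1,815,000.00.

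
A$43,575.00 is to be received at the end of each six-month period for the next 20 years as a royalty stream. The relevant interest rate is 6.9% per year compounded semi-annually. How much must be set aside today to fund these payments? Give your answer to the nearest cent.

This is an ordinary annuity: 40 payments of A$43,575.00 at the end of each six-month period.
Periodic rate r = 0.069/2 per half-year; n is counted in half-years.
PV = PMT × [(1 − (1+r)^−n)/r] = 43,575 × [1 − (1+r)^−40] / r = A$937,807.56

A$937,807.56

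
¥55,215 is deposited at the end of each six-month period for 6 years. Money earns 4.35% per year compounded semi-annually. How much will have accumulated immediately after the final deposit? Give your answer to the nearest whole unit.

¥747,879

This is an ordinary annuity: 12 deposits of ¥55,215 at the end of each six-month period.
Periodic rate r = 0.0435/2 per half-year; n is counted in half-years.
FV = PMT × [((1+r)^n − 1)/r] = 55,215 × [(1+r)^12 − 1] / r = ¥747,879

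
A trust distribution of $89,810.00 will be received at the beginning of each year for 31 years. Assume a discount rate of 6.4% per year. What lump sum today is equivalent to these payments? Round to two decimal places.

$1,274,870.58

This is an annuity due: 31 payments of $89,810.00 at the beginning of each year.
Periodic rate r = 0.064 per year.
PV = PMT × [(1 − (1+r)^−n)/r] × (1+r) = 89,810 × [1 − (1+r)^−31] / r × (1+r) = $1,274,870.58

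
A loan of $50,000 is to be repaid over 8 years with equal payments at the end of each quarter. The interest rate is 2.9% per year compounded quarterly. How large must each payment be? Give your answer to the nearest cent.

$1,756.38

Level ordinary annuity; solve PV = PMT × [(1 − (1+r)^−n)/r] for PMT.
Periodic rate r = 0.029/4 per quarter; n is counted in quarters.
With n = 32: PMT = 50,000 / ([(1 − (1+r)^−n)/r]) = $1,756.38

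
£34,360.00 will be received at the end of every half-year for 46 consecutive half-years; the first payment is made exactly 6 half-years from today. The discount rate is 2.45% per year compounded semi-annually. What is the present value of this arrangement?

Ordinary annuity of 46 payments, first payment at period 6.
Periodic rate r = 0.0245/2 per half-year; n is counted in half-years.
The ordinary-annuity PV formula values the stream one period before the first payment (period 5); discount that back 5 periods:
PV₀ = 34,360 × [1 − (1+r)^−46] / r × (1+r)^−5 = £1,131,795.56

£1,131,795.56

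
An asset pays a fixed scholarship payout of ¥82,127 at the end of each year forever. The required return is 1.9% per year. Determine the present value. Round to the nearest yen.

Periodic rate r = 0.019 per year.
Level perpetuity: PV = PMT / r = 82,127 / (0.019) = ¥4,322,474.

¥4,322,474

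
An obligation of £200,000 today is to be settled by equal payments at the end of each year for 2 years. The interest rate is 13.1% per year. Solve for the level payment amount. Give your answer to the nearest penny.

Level ordinary annuity; solve PV = PMT × [(1 − (1+r)^−n)/r] for PMT.
Periodic rate r = 0.131 per year.
With n = 2: PMT = 200,000 / ([(1 − (1+r)^−n)/r]) = £120,052.65

£120,052.65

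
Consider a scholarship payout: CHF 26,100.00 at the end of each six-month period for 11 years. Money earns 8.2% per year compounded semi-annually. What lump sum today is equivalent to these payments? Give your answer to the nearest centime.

CHF 373,594.54

This is an ordinary annuity: 22 payments of CHF 26,100.00 at the end of each six-month period.
Periodic rate r = 0.082/2 per half-year; n is counted in half-years.
PV = PMT × [(1 − (1+r)^−n)/r] = 26,100 × [1 − (1+r)^−22] / r = CHF 373,594.54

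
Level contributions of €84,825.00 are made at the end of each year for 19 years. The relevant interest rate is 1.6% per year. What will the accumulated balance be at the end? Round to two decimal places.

This is an ordinary annuity: 19 deposits of €84,825.00 at the end of each year.
Periodic rate r = 0.016 per year.
FV = PMT × [((1+r)^n − 1)/r] = 84,825 × [(1+r)^19 − 1] / r = €1,866,212.05

€1,866,212.05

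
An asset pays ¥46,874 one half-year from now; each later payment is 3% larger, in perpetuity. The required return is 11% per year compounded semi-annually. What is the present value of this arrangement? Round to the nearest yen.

Periodic rate r = 0.11/2 per half-year.
Growing perpetuity (Gordon): PV = PMT₁ / (r − g) = 46,874 / (r − 0.03) = ¥1,874,960.

¥1,874,960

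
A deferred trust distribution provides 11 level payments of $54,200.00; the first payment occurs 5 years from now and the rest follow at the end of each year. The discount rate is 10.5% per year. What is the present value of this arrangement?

Ordinary annuity of 11 payments, first payment at period 5.
Periodic rate r = 0.105 per year.
The ordinary-annuity PV formula values the stream one period before the first payment (period 4); discount that back 4 periods:
PV₀ = 54,200 × [1 − (1+r)^−11] / r × (1+r)^−4 = $230,781.77

$230,781.77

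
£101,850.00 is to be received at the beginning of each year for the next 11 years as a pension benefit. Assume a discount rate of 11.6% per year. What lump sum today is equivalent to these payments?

This is an annuity due: 11 payments of £101,850.00 at the beginning of each year.
Periodic rate r = 0.116 per year.
PV = PMT × [(1 − (1+r)^−n)/r] × (1+r) = 101,850 × [1 − (1+r)^−11] / r × (1+r) = £686,871.64

£686,871.64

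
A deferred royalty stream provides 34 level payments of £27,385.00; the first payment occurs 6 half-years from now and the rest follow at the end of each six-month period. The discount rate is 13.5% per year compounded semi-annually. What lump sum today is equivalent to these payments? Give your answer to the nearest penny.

£260,905.56

Ordinary annuity of 34 payments, first payment at period 6.
Periodic rate r = 0.135/2 per half-year; n is counted in half-years.
The ordinary-annuity PV formula values the stream one period before the first payment (period 5); discount that back 5 periods:
PV₀ = 27,385 × [1 − (1+r)^−34] / r × (1+r)^−5 = £260,905.56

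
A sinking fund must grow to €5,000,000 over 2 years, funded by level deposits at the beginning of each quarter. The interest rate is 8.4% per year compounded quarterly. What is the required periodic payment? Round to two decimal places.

€568,554.24

Level annuity due; solve FV = PMT × [((1+r)^n − 1)/r] × (1+r) for PMT.
Periodic rate r = 0.084/4 per quarter; n is counted in quarters.
With n = 8: PMT = 5,000,000 / ([((1+r)^n − 1)/r] × (1+r)) = €568,554.24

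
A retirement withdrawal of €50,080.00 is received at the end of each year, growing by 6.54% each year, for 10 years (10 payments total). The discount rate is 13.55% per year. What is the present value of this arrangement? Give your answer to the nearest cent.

Periodic rate r = 0.1355 per year.
Growing ordinary annuity: PV = PMT₁ × [1 − ((1+g)/(1+r))^n] / (r − g) = 50,080 × [1 − ((1+0.0654)/(1+r))^10] / (r − 0.0654) = €336,660.28.

€336,660.28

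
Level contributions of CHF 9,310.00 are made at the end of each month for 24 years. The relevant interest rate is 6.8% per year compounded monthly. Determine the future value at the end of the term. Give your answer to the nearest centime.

CHF 6,720,595.88

This is an ordinary annuity: 288 deposits of CHF 9,310.00 at the end of each month.
Periodic rate r = 0.068/12 per month; n is counted in months.
FV = PMT × [((1+r)^n − 1)/r] = 9,310 × [(1+r)^288 − 1] / r = CHF 6,720,595.88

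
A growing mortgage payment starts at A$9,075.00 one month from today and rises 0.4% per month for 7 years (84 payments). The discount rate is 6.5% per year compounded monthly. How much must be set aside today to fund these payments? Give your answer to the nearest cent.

A$715,517.70

Periodic rate r = 0.065/12 per month; n is counted in months.
Growing ordinary annuity: PV = PMT₁ × [1 − ((1+g)/(1+r))^n] / (r − g) = 9,075 × [1 − ((1+0.004)/(1+r))^84] / (r − 0.004) = A$715,517.70.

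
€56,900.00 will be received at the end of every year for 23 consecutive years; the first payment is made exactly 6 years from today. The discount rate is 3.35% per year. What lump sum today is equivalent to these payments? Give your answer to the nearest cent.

€765,396.80

Ordinary annuity of 23 payments, first payment at period 6.
Periodic rate r = 0.0335 per year.
The ordinary-annuity PV formula values the stream one period before the first payment (period 5); discount that back 5 periods:
PV₀ = 56,900 × [1 − (1+r)^−23] / r × (1+r)^−5 = €765,396.80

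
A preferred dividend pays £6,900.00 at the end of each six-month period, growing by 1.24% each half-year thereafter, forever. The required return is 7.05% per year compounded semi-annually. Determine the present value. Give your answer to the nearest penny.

£301,969.37

Periodic rate r = 0.0705/2 per half-year.
Growing perpetuity (Gordon): PV = PMT₁ / (r − g) = 6,900 / (r − 0.0124) = £301,969.37.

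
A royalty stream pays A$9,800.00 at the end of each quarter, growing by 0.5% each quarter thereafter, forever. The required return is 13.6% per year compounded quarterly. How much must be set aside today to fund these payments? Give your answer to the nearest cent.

A$337,931.03

Periodic rate r = 0.136/4 per quarter.
Growing perpetuity (Gordon): PV = PMT₁ / (r − g) = 9,800 / (r − 0.005) = A$337,931.03.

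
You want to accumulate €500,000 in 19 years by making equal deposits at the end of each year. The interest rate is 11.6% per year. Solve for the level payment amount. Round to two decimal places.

€8,230.76

Level ordinary annuity; solve FV = PMT × [((1+r)^n − 1)/r] for PMT.
Periodic rate r = 0.116 per year.
With n = 19: PMT = 500,000 / ([((1+r)^n − 1)/r]) = €8,230.76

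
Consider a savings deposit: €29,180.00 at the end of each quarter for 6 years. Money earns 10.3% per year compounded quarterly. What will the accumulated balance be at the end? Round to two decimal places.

This is an ordinary annuity: 24 deposits of €29,180.00 at the end of each quarter.
Periodic rate r = 0.103/4 per quarter; n is counted in quarters.
FV = PMT × [((1+r)^n − 1)/r] = 29,180 × [(1+r)^24 − 1] / r = €952,749.84

€952,749.84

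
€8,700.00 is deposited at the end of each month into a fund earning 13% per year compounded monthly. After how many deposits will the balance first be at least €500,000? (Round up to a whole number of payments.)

Periodic rate r = 0.13/12 per month; n is counted in months.
Ordinary annuity FV: 500,000 = 8,700 × [((1+r)^n − 1)/r].
(1+r)^n = 1 + 500,000 × r / 8,700, so n = ln(1 + 500,000·r/8,700) / ln(1+r) = 44.92.
Round up to a whole number of payments: n = 45.

45 payments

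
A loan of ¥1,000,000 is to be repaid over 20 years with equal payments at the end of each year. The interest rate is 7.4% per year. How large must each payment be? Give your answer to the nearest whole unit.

Level ordinary annuity; solve PV = PMT × [(1 − (1+r)^−n)/r] for PMT.
Periodic rate r = 0.074 per year.
With n = 20: PMT = 1,000,000 / ([(1 − (1+r)^−n)/r]) = ¥97,347

¥97,347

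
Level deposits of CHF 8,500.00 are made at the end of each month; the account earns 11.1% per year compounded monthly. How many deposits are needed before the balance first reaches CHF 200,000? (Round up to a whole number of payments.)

Periodic rate r = 0.111/12 per month; n is counted in months.
Ordinary annuity FV: 200,000 = 8,500 × [((1+r)^n − 1)/r].
(1+r)^n = 1 + 200,000 × r / 8,500, so n = ln(1 + 200,000·r/8,500) / ln(1+r) = 21.39.
Round up to a whole number of payments: n = 22.

22 payments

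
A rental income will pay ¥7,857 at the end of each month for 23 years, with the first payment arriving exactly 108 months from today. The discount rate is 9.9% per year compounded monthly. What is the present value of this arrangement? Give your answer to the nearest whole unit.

Ordinary annuity of 276 payments, first payment at period 108.
Periodic rate r = 0.099/12 per month; n is counted in months.
The ordinary-annuity PV formula values the stream one period before the first payment (period 107); discount that back 107 periods:
PV₀ = 7,857 × [1 − (1+r)^−276] / r × (1+r)^−107 = ¥354,426

¥354,426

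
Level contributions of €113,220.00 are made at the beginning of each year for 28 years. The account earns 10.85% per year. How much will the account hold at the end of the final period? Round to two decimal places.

This is an annuity due: 28 deposits of €113,220.00 at the beginning of each year.
Periodic rate r = 0.1085 per year.
FV = PMT × [((1+r)^n − 1)/r] × (1+r) = 113,220 × [(1+r)^28 − 1] / r × (1+r) = €19,536,524.54

€19,536,524.54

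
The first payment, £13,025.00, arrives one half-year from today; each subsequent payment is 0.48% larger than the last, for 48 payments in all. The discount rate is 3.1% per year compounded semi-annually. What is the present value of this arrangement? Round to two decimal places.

£485,174.41

Periodic rate r = 0.031/2 per half-year; n is counted in half-years.
Growing ordinary annuity: PV = PMT₁ × [1 − ((1+g)/(1+r))^n] / (r − g) = 13,025 × [1 − ((1+0.0048)/(1+r))^48] / (r − 0.0048) = £485,174.41.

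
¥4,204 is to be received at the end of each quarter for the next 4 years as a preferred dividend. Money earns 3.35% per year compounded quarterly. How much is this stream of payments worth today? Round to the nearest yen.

¥62,707

This is an ordinary annuity: 16 payments of ¥4,204 at the end of each quarter.
Periodic rate r = 0.0335/4 per quarter; n is counted in quarters.
PV = PMT × [(1 − (1+r)^−n)/r] = 4,204 × [1 − (1+r)^−16] / r = ¥62,707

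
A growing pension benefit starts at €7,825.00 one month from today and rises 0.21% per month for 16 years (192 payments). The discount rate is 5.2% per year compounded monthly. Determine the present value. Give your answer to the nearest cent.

Periodic rate r = 0.052/12 per month; n is counted in months.
Growing ordinary annuity: PV = PMT₁ × [1 − ((1+g)/(1+r))^n] / (r − g) = 7,825 × [1 − ((1+0.0021)/(1+r))^192] / (r − 0.0021) = €1,218,646.38.

€1,218,646.38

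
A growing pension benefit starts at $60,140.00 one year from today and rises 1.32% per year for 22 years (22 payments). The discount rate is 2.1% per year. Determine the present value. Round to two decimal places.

Periodic rate r = 0.021 per year.
Growing ordinary annuity: PV = PMT₁ × [1 − ((1+g)/(1+r))^n] / (r − g) = 60,140 × [1 − ((1+0.0132)/(1+r))^22] / (r − 0.0132) = $1,197,025.43.

$1,197,025.43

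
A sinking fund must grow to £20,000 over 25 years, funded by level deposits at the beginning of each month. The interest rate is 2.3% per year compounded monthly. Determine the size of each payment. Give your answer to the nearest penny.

£49.29

Level annuity due; solve FV = PMT × [((1+r)^n − 1)/r] × (1+r) for PMT.
Periodic rate r = 0.023/12 per month; n is counted in months.
With n = 300: PMT = 20,000 / ([((1+r)^n − 1)/r] × (1+r)) = £49.29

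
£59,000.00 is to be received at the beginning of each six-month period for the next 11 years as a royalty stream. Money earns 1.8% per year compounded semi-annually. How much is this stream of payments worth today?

£1,183,365.37

This is an annuity due: 22 payments of £59,000.00 at the beginning of each six-month period.
Periodic rate r = 0.018/2 per half-year; n is counted in half-years.
PV = PMT × [(1 − (1+r)^−n)/r] × (1+r) = 59,000 × [1 − (1+r)^−22] / r × (1+r) = £1,183,365.37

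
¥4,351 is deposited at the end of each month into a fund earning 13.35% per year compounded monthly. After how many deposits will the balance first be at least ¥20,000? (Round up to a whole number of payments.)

Periodic rate r = 0.1335/12 per month; n is counted in months.
Ordinary annuity FV: 20,000 = 4,351 × [((1+r)^n − 1)/r].
(1+r)^n = 1 + 20,000 × r / 4,351, so n = ln(1 + 20,000·r/4,351) / ln(1+r) = 4.51.
Round up to a whole number of payments: n = 5.

5 payments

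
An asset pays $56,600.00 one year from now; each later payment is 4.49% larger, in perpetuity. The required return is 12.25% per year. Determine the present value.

Periodic rate r = 0.1225 per year.
Growing perpetuity (Gordon): PV = PMT₁ / (r − g) = 56,600 / (r − 0.0449) = $729,381.44.

$729,381.44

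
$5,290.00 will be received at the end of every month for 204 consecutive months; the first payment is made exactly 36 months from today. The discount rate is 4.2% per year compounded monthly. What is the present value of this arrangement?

Ordinary annuity of 204 payments, first payment at period 36.
Periodic rate r = 0.042/12 per month; n is counted in months.
The ordinary-annuity PV formula values the stream one period before the first payment (period 35); discount that back 35 periods:
PV₀ = 5,290 × [1 − (1+r)^−204] / r × (1+r)^−35 = $681,711.44

$681,711.44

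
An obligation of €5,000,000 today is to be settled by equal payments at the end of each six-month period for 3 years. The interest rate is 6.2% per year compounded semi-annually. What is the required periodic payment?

€926,048.97

Level ordinary annuity; solve PV = PMT × [(1 − (1+r)^−n)/r] for PMT.
Periodic rate r = 0.062/2 per half-year; n is counted in half-years.
With n = 6: PMT = 5,000,000 / ([(1 − (1+r)^−n)/r]) = €926,048.97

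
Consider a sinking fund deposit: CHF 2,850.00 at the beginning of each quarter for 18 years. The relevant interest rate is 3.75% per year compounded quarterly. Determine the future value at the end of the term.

This is an annuity due: 72 deposits of CHF 2,850.00 at the beginning of each quarter.
Periodic rate r = 0.0375/4 per quarter; n is counted in quarters.
FV = PMT × [((1+r)^n − 1)/r] × (1+r) = 2,850 × [(1+r)^72 − 1] / r × (1+r) = CHF 293,921.46

CHF 293,921.46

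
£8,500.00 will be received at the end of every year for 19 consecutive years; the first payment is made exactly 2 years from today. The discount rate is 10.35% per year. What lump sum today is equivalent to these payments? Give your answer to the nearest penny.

Ordinary annuity of 19 payments, first payment at period 2.
Periodic rate r = 0.1035 per year.
The ordinary-annuity PV formula values the stream one period before the first payment (period 1); discount that back 1 periods:
PV₀ = 8,500 × [1 − (1+r)^−19] / r × (1+r)^−1 = £62,966.87

£62,966.87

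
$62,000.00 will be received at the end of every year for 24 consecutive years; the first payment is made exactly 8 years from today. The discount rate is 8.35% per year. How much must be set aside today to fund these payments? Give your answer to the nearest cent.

Ordinary annuity of 24 payments, first payment at period 8.
Periodic rate r = 0.0835 per year.
The ordinary-annuity PV formula values the stream one period before the first payment (period 7); discount that back 7 periods:
PV₀ = 62,000 × [1 − (1+r)^−24] / r × (1+r)^−7 = $361,745.27

$361,745.27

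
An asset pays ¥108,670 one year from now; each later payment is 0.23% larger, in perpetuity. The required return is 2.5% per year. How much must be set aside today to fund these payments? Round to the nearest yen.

¥4,787,225

Periodic rate r = 0.025 per year.
Growing perpetuity (Gordon): PV = PMT₁ / (r − g) = 108,670 / (r − 0.0023) = ¥4,787,225.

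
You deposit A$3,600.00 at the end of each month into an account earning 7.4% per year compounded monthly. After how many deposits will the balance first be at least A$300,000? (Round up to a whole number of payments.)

68 payments

Periodic rate r = 0.074/12 per month; n is counted in months.
Ordinary annuity FV: 300,000 = 3,600 × [((1+r)^n − 1)/r].
(1+r)^n = 1 + 300,000 × r / 3,600, so n = ln(1 + 300,000·r/3,600) / ln(1+r) = 67.45.
Round up to a whole number of payments: n = 68.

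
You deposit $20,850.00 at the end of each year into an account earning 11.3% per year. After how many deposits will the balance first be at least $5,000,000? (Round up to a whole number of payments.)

Periodic rate r = 0.113 per year.
Ordinary annuity FV: 5,000,000 = 20,850 × [((1+r)^n − 1)/r].
(1+r)^n = 1 + 5,000,000 × r / 20,850, so n = ln(1 + 5,000,000·r/20,850) / ln(1+r) = 31.16.
Round up to a whole number of payments: n = 32.

32 payments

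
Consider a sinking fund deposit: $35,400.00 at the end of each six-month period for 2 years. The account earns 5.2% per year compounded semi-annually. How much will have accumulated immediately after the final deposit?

This is an ordinary annuity: 4 deposits of $35,400.00 at the end of each six-month period.
Periodic rate r = 0.052/2 per half-year; n is counted in half-years.
FV = PMT × [((1+r)^n − 1)/r] = 35,400 × [(1+r)^4 − 1] / r = $147,218.74

$147,218.74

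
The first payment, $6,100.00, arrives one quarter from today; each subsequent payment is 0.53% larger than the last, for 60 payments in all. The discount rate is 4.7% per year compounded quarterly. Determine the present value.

$301,391.69

Periodic rate r = 0.047/4 per quarter; n is counted in quarters.
Growing ordinary annuity: PV = PMT₁ × [1 − ((1+g)/(1+r))^n] / (r − g) = 6,100 × [1 − ((1+0.0053)/(1+r))^60] / (r − 0.0053) = $301,391.69.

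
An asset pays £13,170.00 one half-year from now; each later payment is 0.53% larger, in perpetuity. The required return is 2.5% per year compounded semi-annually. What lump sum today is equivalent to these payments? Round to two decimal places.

£1,829,166.67

Periodic rate r = 0.025/2 per half-year.
Growing perpetuity (Gordon): PV = PMT₁ / (r − g) = 13,170 / (r − 0.0053) = £1,829,166.67.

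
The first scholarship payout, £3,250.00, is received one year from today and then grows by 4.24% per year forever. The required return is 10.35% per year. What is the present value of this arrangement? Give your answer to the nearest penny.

Periodic rate r = 0.1035 per year.
Growing perpetuity (Gordon): PV = PMT₁ / (r − g) = 3,250 / (r − 0.0424) = £53,191.49.

£53,191.49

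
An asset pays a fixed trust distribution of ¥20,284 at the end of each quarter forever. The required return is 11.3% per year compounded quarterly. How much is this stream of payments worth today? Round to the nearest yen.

Periodic rate r = 0.113/4 per quarter.
Level perpetuity: PV = PMT / r = 20,284 / (0.113/4) = ¥718,018.

¥718,018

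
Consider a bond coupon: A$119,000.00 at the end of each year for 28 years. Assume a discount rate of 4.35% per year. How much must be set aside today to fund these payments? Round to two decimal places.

A$1,905,267.23

This is an ordinary annuity: 28 payments of A$119,000.00 at the end of each year.
Periodic rate r = 0.0435 per year.
PV = PMT × [(1 − (1+r)^−n)/r] = 119,000 × [1 − (1+r)^−28] / r = A$1,905,267.23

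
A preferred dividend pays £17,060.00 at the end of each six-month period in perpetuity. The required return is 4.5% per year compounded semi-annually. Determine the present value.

£758,222.22

Periodic rate r = 0.045/2 per half-year.
Level perpetuity: PV = PMT / r = 17,060 / (0.045/2) = £758,222.22.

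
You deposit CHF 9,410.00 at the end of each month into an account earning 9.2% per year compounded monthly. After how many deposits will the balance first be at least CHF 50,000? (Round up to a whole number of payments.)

6 payments

Periodic rate r = 0.092/12 per month; n is counted in months.
Ordinary annuity FV: 50,000 = 9,410 × [((1+r)^n − 1)/r].
(1+r)^n = 1 + 50,000 × r / 9,410, so n = ln(1 + 50,000·r/9,410) / ln(1+r) = 5.23.
Round up to a whole number of payments: n = 6.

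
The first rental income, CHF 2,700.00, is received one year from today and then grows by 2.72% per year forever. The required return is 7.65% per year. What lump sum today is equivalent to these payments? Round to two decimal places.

Periodic rate r = 0.0765 per year.
Growing perpetuity (Gordon): PV = PMT₁ / (r − g) = 2,700 / (r − 0.0272) = CHF 54,766.73.

CHF 54,766.73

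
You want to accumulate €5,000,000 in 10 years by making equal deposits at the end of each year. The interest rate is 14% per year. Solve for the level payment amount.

Level ordinary annuity; solve FV = PMT × [((1+r)^n − 1)/r] for PMT.
Periodic rate r = 0.14 per year.
With n = 10: PMT = 5,000,000 / ([((1+r)^n − 1)/r]) = €258,567.70

€258,567.70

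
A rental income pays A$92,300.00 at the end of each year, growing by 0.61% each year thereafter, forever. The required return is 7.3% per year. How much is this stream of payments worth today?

A$1,379,671.15

Periodic rate r = 0.073 per year.
Growing perpetuity (Gordon): PV = PMT₁ / (r − g) = 92,300 / (r − 0.0061) = A$1,379,671.15.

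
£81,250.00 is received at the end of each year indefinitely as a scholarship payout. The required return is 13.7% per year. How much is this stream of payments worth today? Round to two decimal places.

Periodic rate r = 0.137 per year.
Level perpetuity: PV = PMT / r = 81,250 / (0.137) = £593,065.69.

£593,065.69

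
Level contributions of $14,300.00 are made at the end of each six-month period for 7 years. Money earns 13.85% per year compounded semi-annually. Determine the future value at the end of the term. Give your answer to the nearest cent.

$320,763.09

This is an ordinary annuity: 14 deposits of $14,300.00 at the end of each six-month period.
Periodic rate r = 0.1385/2 per half-year; n is counted in half-years.
FV = PMT × [((1+r)^n − 1)/r] = 14,300 × [(1+r)^14 − 1] / r = $320,763.09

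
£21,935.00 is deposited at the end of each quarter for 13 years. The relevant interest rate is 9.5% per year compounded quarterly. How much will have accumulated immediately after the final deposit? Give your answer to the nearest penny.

This is an ordinary annuity: 52 deposits of £21,935.00 at the end of each quarter.
Periodic rate r = 0.095/4 per quarter; n is counted in quarters.
FV = PMT × [((1+r)^n − 1)/r] = 21,935 × [(1+r)^52 − 1] / r = £2,206,516.59

£2,206,516.59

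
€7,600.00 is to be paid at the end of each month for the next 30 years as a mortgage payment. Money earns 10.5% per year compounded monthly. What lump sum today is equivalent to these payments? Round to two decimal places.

€830,837.82

This is an ordinary annuity: 360 payments of €7,600.00 at the end of each month.
Periodic rate r = 0.105/12 per month; n is counted in months.
PV = PMT × [(1 − (1+r)^−n)/r] = 7,600 × [1 − (1+r)^−360] / r = €830,837.82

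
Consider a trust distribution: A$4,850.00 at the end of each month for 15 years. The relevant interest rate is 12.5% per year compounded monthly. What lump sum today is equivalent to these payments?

This is an ordinary annuity: 180 payments of A$4,850.00 at the end of each month.
Periodic rate r = 0.125/12 per month; n is counted in months.
PV = PMT × [(1 − (1+r)^−n)/r] = 4,850 × [1 − (1+r)^−180] / r = A$393,502.08

A$393,502.08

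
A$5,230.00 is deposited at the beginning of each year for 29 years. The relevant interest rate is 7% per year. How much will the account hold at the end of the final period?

A$488,799.91

This is an annuity due: 29 deposits of A$5,230.00 at the beginning of each year.
Periodic rate r = 0.07 per year.
FV = PMT × [((1+r)^n − 1)/r] × (1+r) = 5,230 × [(1+r)^29 − 1] / r × (1+r) = A$488,799.91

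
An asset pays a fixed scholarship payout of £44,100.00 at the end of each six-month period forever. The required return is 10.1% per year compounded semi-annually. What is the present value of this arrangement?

Periodic rate r = 0.101/2 per half-year.
Level perpetuity: PV = PMT / r = 44,100 / (0.101/2) = £873,267.33.

£873,267.33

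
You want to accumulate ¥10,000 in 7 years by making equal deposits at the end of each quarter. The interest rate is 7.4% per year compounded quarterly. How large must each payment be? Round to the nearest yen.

¥276

Level ordinary annuity; solve FV = PMT × [((1+r)^n − 1)/r] for PMT.
Periodic rate r = 0.074/4 per quarter; n is counted in quarters.
With n = 28: PMT = 10,000 / ([((1+r)^n − 1)/r]) = ¥276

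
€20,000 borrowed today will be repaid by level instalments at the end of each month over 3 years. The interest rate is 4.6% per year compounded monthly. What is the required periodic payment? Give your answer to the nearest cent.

€595.83

Level ordinary annuity; solve PV = PMT × [(1 − (1+r)^−n)/r] for PMT.
Periodic rate r = 0.046/12 per month; n is counted in months.
With n = 36: PMT = 20,000 / ([(1 − (1+r)^−n)/r]) = €595.83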